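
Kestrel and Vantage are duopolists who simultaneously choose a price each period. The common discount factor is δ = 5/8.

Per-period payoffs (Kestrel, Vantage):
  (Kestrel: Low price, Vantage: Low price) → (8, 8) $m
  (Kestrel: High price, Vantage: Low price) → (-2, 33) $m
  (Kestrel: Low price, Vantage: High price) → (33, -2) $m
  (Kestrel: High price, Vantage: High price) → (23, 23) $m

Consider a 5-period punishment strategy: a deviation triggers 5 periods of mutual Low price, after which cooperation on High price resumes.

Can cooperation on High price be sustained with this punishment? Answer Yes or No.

A one-shot deviation gives 33 now, then 8 for 5 periods, then back to 23.
Gain from deviating: (33−23) today; loss: (23−8) in each of the next 5 periods.
No-deviation condition: (23−8)(δ+…+δ^5) ≥ 33−23, i.e. δ+…+δ^5 ≥ 2/3.
At δ = 5/8: δ+…+δ^5 = 1.5077 ≥ 0.6667.
So cooperation is sustainable.

Yes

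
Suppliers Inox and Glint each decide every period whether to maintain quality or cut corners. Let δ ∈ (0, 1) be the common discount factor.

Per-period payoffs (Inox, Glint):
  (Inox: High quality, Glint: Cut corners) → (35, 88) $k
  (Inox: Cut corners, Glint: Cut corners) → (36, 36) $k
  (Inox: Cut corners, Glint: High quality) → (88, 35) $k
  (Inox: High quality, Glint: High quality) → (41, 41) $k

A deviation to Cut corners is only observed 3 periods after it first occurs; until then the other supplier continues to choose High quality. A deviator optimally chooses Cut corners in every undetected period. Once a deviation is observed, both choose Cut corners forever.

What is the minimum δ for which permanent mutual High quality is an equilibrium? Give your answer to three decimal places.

The best deviation is to choose Cut corners for all 3 undetected periods, earning 88 each, then 36 forever once detected.
Deviation value: 88(1−δ^3)/(1−δ) + 36δ^3/(1−δ); cooperation value: 41/(1−δ).
IC: 41 ≥ 88(1−δ^3) + 36δ^3 = 88 − 52δ^3.
So δ^3 ≥ 47/52, giving δ ≥ (47/52)^(1/3) ≈ 0.967.

0.967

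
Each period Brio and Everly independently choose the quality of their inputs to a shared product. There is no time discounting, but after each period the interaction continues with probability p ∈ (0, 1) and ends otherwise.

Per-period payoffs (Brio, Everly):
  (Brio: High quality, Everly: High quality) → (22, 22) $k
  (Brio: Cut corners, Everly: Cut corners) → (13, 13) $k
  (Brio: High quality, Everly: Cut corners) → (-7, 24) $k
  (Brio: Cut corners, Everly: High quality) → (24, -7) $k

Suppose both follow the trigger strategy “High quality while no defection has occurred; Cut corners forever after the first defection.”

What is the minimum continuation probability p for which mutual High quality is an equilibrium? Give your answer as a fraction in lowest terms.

2/11

With no time discounting, the continuation probability p plays the role of the discount factor.
Grim-trigger IC: 22/(1−p) ≥ 24 + 13p/(1−p) ⇒ p ≥ (24−22)/(24−13) = 2/11.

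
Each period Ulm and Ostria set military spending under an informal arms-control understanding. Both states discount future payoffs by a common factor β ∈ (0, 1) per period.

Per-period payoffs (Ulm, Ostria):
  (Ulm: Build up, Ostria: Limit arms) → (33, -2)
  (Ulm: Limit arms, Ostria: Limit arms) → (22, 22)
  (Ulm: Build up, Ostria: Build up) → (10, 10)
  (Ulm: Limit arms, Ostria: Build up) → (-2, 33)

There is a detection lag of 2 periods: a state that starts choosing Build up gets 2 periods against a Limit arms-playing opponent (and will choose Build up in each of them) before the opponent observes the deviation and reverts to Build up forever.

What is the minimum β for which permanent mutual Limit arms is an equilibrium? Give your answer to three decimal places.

0.692

Deviating for the 2 undetected periods gains 33−22 = 11 per period over cooperation, then loses 22−10 = 12 per period forever once punishment starts.
Gain: 11(1 + β + … + β^1); loss: 12·β^2/(1−β).
No profitable deviation ⇔ 11(1−β^2) ≤ 12·β^2, i.e. β^2 ≥ 11/(11+12) = 11/23.
Hence β ≥ (11/23)^(1/2) ≈ 0.692.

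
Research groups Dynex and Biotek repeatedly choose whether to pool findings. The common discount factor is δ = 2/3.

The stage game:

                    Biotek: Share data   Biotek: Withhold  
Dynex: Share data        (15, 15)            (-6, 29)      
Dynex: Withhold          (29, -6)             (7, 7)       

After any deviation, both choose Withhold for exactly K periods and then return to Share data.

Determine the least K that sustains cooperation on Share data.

Need Σ_{k=1}^{K} δ^k ≥ (29−15)/(15−7) = 1.7500 at δ = 2/3.
At K = 5 the sum is 1.7366 < 1.7500; at K = 6 it is 1.8244 ≥ 1.7500.
So the minimum punishment length is K = 6.

6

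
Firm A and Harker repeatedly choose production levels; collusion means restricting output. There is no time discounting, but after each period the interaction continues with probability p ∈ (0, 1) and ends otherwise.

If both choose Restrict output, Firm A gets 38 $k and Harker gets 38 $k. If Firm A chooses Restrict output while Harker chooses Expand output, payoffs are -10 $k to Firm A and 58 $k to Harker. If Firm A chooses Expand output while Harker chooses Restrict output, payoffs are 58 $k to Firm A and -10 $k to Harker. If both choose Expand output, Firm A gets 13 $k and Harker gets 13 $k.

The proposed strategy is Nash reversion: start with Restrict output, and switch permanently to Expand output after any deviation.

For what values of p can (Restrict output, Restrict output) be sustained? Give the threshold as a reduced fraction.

Expected cooperation value is 38 + p·38 + p²·38 + … = 38/(1−p); deviation gives 58 + p·13/(1−p).
38 ≥ 58(1−p) + 13p ⇒ 45p ≥ 20 ⇒ p ≥ 20/45 = 4/9.

4/9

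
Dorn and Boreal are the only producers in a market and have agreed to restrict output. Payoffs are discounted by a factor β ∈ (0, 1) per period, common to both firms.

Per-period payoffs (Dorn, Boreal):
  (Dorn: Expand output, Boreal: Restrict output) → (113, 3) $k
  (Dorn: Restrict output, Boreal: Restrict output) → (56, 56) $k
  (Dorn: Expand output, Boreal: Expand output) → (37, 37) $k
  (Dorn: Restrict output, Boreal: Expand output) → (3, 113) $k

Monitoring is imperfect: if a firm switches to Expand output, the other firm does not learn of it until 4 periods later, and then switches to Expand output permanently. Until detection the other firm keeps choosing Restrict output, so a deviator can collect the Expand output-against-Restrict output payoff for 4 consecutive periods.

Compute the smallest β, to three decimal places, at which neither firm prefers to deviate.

Deviating for the 4 undetected periods gains 113−56 = 57 per period over cooperation, then loses 56−37 = 19 per period forever once punishment starts.
Gain: 57(1 + β + … + β^3); loss: 19·β^4/(1−β).
No profitable deviation ⇔ 57(1−β^4) ≤ 19·β^4, i.e. β^4 ≥ 57/(57+19) = 3/4.
Hence β ≥ (3/4)^(1/4) ≈ 0.931.

0.931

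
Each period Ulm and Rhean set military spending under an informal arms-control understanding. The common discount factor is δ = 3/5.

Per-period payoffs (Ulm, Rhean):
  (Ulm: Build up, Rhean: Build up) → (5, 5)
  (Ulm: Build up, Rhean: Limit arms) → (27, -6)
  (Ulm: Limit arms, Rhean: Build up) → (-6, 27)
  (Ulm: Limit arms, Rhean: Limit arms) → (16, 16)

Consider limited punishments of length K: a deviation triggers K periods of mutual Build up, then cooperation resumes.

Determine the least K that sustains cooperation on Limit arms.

No profitable deviation requires (16−5)(δ+…+δ^K) ≥ 27−16, i.e. δ+…+δ^K ≥ 1 ≈ 1.0000.
With δ = 3/5, the partial sums are K=1: 0.6000, K=2: 0.9600, K=3: 1.1760.
K = 3 is the first length at which the sum reaches 1.0000.

3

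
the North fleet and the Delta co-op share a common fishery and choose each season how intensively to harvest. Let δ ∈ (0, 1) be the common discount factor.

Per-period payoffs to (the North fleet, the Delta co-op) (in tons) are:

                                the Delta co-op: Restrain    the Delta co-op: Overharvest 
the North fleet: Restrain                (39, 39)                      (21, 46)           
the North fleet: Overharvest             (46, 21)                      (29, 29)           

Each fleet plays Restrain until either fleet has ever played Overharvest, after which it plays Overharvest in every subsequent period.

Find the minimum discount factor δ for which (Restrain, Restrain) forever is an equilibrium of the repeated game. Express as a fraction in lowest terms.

7/17

One-period gain from deviating is 46 − 39 = 7. The loss is 39 − 29 = 10 in every subsequent period, with present value 10·δ/(1−δ).
Deviation is unprofitable when 10·δ/(1−δ) ≥ 7, i.e. δ/(1−δ) ≥ 7/10.
Equivalently δ ≥ 7/(7+10) = 7/17.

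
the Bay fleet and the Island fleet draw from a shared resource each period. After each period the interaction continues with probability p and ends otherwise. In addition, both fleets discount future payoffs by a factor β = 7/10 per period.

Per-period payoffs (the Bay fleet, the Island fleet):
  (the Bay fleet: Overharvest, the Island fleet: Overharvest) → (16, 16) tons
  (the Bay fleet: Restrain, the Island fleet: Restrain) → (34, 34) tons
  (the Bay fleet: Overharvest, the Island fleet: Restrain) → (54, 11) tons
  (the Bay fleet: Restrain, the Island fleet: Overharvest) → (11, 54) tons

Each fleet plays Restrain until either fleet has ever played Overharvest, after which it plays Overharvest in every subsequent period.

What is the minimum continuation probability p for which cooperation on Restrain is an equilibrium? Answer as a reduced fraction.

With continuation probability p and discount β, the effective per-period discount factor is βp.
Grim-trigger IC: βp ≥ (54−34)/(54−16) = 10/19.
So p ≥ (10/19)/(7/10) = 100/133.

100/133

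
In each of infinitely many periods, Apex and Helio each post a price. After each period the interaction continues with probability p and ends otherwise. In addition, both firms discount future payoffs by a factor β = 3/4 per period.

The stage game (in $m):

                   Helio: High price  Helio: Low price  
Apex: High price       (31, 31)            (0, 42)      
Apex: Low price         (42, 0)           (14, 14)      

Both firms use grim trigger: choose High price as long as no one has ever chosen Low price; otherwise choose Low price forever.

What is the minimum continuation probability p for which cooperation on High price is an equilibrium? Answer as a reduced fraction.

With continuation probability p and discount β, the effective per-period discount factor is βp.
Grim-trigger IC: βp ≥ (42−31)/(42−14) = 11/28.
So p ≥ (11/28)/(3/4) = 11/21.

11/21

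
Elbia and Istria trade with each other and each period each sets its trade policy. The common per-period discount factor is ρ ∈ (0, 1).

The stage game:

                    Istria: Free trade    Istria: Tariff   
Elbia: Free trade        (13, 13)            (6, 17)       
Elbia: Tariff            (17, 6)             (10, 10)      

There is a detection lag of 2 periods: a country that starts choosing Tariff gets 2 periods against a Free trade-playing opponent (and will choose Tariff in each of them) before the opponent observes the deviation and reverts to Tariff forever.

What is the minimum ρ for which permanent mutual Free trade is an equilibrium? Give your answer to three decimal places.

The best deviation is to choose Tariff for all 2 undetected periods, earning 17 each, then 10 forever once detected.
Deviation value: 17(1−ρ^2)/(1−ρ) + 10ρ^2/(1−ρ); cooperation value: 13/(1−ρ).
IC: 13 ≥ 17(1−ρ^2) + 10ρ^2 = 17 − 7ρ^2.
So ρ^2 ≥ 4/7, giving ρ ≥ (4/7)^(1/2) ≈ 0.756.

0.756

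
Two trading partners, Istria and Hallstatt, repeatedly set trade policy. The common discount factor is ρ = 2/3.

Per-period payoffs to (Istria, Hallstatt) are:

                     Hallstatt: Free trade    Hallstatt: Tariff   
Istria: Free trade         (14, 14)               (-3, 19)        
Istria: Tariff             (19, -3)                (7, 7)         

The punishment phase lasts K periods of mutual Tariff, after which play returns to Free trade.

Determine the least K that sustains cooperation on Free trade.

2

Need Σ_{k=1}^{K} ρ^k ≥ (19−14)/(14−7) = 0.7143 at ρ = 2/3.
At K = 1 the sum is 0.6667 < 0.7143; at K = 2 it is 1.1111 ≥ 0.7143.
So the minimum punishment length is K = 2.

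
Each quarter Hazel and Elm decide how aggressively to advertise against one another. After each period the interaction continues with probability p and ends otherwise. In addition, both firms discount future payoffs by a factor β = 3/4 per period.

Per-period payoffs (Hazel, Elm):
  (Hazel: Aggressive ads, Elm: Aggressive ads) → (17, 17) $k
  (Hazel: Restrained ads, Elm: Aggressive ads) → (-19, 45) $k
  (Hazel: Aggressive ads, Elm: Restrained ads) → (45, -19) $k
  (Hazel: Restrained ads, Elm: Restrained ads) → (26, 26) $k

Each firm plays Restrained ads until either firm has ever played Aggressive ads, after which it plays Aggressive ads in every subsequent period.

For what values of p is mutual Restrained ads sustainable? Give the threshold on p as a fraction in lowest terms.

Expected continuation weight on next period's payoff is β·p = 3/4·p, which plays the role of the discount factor.
Cooperation requires 3/4·p ≥ (45−26)/(45−17) = 19/28, hence p ≥ 19/21.

19/21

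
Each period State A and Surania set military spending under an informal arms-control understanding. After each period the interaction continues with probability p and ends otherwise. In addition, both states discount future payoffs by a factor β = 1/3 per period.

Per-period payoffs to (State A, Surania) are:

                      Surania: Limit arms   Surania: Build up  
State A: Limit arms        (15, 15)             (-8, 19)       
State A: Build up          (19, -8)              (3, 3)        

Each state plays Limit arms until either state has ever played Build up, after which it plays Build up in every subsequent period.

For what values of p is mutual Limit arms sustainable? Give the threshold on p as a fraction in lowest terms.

3/4

With continuation probability p and discount β, the effective per-period discount factor is βp.
Grim-trigger IC: βp ≥ (19−15)/(19−3) = 1/4.
So p ≥ (1/4)/(1/3) = 3/4.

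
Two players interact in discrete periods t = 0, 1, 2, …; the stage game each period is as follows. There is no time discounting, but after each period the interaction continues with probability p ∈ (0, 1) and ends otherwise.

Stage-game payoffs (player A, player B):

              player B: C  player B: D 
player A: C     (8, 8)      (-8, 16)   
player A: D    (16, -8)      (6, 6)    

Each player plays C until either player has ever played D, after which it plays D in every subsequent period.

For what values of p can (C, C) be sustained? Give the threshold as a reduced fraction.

Expected cooperation value is 8 + p·8 + p²·8 + … = 8/(1−p); deviation gives 16 + p·6/(1−p).
8 ≥ 16(1−p) + 6p ⇒ 10p ≥ 8 ⇒ p ≥ 8/10 = 4/5.

4/5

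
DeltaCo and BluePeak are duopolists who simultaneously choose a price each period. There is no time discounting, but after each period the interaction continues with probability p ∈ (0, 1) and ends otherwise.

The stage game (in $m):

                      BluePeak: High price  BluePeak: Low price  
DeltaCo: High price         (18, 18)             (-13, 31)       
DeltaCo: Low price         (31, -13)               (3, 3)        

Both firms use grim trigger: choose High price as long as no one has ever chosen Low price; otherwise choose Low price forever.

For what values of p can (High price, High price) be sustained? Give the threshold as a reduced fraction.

13/28

Expected cooperation value is 18 + p·18 + p²·18 + … = 18/(1−p); deviation gives 31 + p·3/(1−p).
18 ≥ 31(1−p) + 3p ⇒ 28p ≥ 13 ⇒ p ≥ 13/28.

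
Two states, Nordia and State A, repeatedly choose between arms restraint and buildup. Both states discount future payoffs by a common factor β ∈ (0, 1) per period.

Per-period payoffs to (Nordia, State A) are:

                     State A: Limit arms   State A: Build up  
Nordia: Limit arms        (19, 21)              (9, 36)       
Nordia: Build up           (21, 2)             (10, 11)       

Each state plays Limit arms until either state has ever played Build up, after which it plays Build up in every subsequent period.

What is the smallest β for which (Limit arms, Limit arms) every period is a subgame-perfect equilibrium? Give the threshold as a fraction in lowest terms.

Nordia's threshold: (21−19)/(21−10) = 2/11.
State A's threshold: (36−21)/(36−11) = 3/5.
2/11 < 3/5, so State A binds and β* = 3/5.

3/5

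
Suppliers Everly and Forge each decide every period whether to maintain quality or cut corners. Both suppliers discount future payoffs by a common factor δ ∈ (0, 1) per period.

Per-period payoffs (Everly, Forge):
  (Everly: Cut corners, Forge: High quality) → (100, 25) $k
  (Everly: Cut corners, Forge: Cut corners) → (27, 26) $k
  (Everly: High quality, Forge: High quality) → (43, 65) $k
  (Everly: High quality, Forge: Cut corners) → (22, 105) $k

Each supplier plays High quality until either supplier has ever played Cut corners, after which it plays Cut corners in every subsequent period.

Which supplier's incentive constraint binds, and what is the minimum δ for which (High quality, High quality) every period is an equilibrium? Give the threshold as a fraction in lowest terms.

Everly's threshold: (100−43)/(100−27) = 57/73.
Forge's threshold: (105−65)/(105−26) = 40/79.
57/73 > 40/79, so Everly binds and δ* = 57/73.

Everly; δ ≥ 57/73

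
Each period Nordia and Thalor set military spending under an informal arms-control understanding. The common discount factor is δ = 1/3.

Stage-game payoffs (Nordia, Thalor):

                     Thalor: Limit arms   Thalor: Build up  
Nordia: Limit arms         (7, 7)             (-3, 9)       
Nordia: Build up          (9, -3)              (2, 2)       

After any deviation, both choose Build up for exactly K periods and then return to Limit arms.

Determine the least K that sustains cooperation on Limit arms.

2

Need Σ_{k=1}^{K} δ^k ≥ (9−7)/(7−2) = 0.4000 at δ = 1/3.
At K = 1 the sum is 0.3333 < 0.4000; at K = 2 it is 0.4444 ≥ 0.4000.
So the minimum punishment length is K = 2.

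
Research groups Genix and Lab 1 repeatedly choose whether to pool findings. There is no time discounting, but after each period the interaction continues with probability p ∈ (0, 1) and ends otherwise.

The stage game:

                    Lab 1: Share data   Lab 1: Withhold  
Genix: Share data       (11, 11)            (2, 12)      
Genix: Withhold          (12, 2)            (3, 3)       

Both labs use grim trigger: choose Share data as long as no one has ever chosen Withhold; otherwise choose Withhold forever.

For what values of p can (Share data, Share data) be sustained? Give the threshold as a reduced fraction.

1/9

Expected cooperation value is 11 + p·11 + p²·11 + … = 11/(1−p); deviation gives 12 + p·3/(1−p).
11 ≥ 12(1−p) + 3p ⇒ 9p ≥ 1 ⇒ p ≥ 1/9.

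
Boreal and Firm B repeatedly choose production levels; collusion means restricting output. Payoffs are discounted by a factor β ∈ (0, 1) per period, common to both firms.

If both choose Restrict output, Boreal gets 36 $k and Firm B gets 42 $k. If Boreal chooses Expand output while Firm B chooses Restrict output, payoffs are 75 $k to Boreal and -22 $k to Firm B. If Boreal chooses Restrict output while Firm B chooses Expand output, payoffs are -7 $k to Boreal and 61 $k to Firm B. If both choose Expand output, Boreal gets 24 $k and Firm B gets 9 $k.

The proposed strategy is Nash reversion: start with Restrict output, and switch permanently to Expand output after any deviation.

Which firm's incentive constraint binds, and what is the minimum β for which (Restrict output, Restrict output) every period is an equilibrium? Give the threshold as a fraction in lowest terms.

Boreal: cooperation gives 36 each period; deviation gives 75 once then 24 forever.
  36/(1−β) ≥ 75 + 24β/(1−β) ⇒ β ≥ 39/51 = 13/17.
Firm B: cooperation gives 42 each period; deviation gives 61 once then 9 forever.
  β ≥ 19/52.
Both must hold, so the binding constraint is Boreal's: β ≥ 13/17.

Boreal; β ≥ 13/17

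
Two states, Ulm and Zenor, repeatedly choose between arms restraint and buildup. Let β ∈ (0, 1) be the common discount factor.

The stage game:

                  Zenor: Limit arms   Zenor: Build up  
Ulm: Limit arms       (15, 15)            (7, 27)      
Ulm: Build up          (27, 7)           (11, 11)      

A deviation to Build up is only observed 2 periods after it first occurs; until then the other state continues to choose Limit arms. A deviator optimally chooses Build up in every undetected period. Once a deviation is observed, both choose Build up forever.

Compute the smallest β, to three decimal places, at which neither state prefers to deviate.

The best deviation is to choose Build up for all 2 undetected periods, earning 27 each, then 11 forever once detected.
Deviation value: 27(1−β^2)/(1−β) + 11β^2/(1−β); cooperation value: 15/(1−β).
IC: 15 ≥ 27(1−β^2) + 11β^2 = 27 − 16β^2.
So β^2 ≥ 12/16 = 3/4, giving β ≥ (3/4)^(1/2) ≈ 0.866.

0.866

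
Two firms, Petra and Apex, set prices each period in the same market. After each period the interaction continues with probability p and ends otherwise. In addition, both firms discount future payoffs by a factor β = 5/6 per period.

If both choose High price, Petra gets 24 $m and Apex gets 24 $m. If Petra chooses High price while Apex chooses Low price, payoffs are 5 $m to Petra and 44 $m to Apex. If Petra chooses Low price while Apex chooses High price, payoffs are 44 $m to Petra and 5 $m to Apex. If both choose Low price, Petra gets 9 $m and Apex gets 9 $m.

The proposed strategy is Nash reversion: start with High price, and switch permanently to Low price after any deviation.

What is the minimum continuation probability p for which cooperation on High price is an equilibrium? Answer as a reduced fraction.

Expected continuation weight on next period's payoff is β·p = 5/6·p, which plays the role of the discount factor.
Cooperation requires 5/6·p ≥ (44−24)/(44−9) = 4/7, hence p ≥ 24/35.

24/35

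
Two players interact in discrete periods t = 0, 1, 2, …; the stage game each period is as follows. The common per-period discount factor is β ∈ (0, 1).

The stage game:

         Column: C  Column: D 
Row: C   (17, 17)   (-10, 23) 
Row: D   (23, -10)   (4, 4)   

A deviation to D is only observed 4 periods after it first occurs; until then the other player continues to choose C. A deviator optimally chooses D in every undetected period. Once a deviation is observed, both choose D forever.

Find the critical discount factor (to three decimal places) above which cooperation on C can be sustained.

The best deviation is to choose D for all 4 undetected periods, earning 23 each, then 4 forever once detected.
Deviation value: 23(1−β^4)/(1−β) + 4β^4/(1−β); cooperation value: 17/(1−β).
IC: 17 ≥ 23(1−β^4) + 4β^4 = 23 − 19β^4.
So β^4 ≥ 6/19, giving β ≥ (6/19)^(1/4) ≈ 0.750.

0.750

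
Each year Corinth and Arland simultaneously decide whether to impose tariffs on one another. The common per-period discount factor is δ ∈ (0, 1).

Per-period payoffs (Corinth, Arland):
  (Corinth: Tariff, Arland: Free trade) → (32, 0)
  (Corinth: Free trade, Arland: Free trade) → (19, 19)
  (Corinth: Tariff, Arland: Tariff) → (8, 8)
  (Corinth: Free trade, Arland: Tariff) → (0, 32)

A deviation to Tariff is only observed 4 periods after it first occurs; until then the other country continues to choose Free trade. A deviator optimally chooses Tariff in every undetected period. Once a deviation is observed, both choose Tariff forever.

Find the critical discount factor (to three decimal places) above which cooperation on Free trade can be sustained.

The best deviation is to choose Tariff for all 4 undetected periods, earning 32 each, then 8 forever once detected.
Deviation value: 32(1−δ^4)/(1−δ) + 8δ^4/(1−δ); cooperation value: 19/(1−δ).
IC: 19 ≥ 32(1−δ^4) + 8δ^4 = 32 − 24δ^4.
So δ^4 ≥ 13/24, giving δ ≥ (13/24)^(1/4) ≈ 0.858.

0.858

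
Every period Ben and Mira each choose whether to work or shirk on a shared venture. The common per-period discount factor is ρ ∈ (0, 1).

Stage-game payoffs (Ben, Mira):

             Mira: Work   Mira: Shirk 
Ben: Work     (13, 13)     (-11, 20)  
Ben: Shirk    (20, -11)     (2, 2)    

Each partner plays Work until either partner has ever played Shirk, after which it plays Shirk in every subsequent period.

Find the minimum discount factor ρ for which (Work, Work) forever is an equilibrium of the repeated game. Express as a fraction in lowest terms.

One-period gain from deviating is 20 − 13 = 7. The loss is 13 − 2 = 11 in every subsequent period, with present value 11·ρ/(1−ρ).
Deviation is unprofitable when 11·ρ/(1−ρ) ≥ 7, i.e. ρ/(1−ρ) ≥ 7/11.
Equivalently ρ ≥ 7/(7+11) = 7/18.

7/18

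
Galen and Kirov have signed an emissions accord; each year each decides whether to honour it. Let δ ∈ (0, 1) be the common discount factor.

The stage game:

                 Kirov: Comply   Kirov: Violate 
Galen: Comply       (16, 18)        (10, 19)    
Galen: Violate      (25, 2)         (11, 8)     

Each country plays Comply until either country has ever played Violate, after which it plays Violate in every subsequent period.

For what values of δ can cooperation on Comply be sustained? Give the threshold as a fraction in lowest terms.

9/14

For Galen: deviation gain 25−16 = 9, per-period punishment loss 16−11 = 5. IC gives δ ≥ 9/14.
For Kirov: gain 1, loss 10 per period, so δ ≥ 1/11.
The tighter constraint is Galen's, so cooperation needs δ ≥ 9/14.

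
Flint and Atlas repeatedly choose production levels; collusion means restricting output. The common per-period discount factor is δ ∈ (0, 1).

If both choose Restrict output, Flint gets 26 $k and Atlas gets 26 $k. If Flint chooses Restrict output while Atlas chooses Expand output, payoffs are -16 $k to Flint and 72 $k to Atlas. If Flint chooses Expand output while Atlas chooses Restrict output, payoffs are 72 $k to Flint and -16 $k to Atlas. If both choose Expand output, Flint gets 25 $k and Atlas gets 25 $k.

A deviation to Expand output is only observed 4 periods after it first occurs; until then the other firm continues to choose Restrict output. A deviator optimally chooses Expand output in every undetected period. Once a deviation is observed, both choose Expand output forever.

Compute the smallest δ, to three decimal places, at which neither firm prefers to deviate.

0.995

The best deviation is to choose Expand output for all 4 undetected periods, earning 72 each, then 25 forever once detected.
Deviation value: 72(1−δ^4)/(1−δ) + 25δ^4/(1−δ); cooperation value: 26/(1−δ).
IC: 26 ≥ 72(1−δ^4) + 25δ^4 = 72 − 47δ^4.
So δ^4 ≥ 46/47, giving δ ≥ (46/47)^(1/4) ≈ 0.995.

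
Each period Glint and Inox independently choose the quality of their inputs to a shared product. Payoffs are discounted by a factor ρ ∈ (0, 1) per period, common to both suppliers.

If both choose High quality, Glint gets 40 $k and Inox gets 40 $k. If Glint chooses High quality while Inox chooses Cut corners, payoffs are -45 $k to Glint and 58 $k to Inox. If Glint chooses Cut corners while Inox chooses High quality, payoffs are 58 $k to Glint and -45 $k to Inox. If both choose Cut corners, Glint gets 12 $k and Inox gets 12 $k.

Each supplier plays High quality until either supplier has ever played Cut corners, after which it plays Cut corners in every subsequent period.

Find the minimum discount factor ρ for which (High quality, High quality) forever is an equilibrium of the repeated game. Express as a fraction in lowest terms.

9/23

One-period gain from deviating is 58 − 40 = 18. The loss is 40 − 12 = 28 in every subsequent period, with present value 28·ρ/(1−ρ).
Deviation is unprofitable when 28·ρ/(1−ρ) ≥ 18, i.e. ρ/(1−ρ) ≥ 9/14.
Equivalently ρ ≥ 18/(18+28) = 9/23.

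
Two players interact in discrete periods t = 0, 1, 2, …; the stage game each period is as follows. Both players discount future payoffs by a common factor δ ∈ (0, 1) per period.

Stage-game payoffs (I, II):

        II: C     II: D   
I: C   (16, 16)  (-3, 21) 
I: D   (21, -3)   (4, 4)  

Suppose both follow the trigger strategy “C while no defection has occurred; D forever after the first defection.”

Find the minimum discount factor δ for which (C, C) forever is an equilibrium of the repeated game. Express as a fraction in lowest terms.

Under grim trigger the critical discount factor is (T−C)/(T−P) with T = 21, C = 16, P = 4.
δ* = (21−16)/(21−4) = 5/17.

5/17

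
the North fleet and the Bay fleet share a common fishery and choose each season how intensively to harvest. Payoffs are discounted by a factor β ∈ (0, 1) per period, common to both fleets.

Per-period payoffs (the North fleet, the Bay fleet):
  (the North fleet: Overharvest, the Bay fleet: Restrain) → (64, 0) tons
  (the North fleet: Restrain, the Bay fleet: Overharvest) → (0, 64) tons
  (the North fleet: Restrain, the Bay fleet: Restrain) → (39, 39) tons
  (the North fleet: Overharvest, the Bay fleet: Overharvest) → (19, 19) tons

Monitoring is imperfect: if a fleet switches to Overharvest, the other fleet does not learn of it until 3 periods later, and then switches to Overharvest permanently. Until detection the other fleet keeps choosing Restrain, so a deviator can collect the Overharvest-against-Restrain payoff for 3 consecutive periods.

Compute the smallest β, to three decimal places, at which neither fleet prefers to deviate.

A deviator earns 64 for 3 periods, then 19 forever; cooperating earns 39 forever. Multiplying the IC by (1−β):
39 ≥ 64(1−β^3) + 19β^3, so 45·β^3 ≥ 25 and β^3 ≥ 5/9.
β ≥ (5/9)^(1/3) ≈ 0.822.

0.822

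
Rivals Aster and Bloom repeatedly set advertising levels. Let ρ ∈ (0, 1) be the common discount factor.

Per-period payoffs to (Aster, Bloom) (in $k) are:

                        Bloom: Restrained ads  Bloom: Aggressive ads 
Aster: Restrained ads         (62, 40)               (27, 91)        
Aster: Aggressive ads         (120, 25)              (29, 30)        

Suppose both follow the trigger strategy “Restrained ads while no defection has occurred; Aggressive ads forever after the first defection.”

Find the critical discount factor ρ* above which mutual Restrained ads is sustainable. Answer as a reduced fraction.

Aster's threshold: (120−62)/(120−29) = 58/91.
Bloom's threshold: (91−40)/(91−30) = 51/61.
58/91 < 51/61, so Bloom binds and ρ* = 51/61.

51/61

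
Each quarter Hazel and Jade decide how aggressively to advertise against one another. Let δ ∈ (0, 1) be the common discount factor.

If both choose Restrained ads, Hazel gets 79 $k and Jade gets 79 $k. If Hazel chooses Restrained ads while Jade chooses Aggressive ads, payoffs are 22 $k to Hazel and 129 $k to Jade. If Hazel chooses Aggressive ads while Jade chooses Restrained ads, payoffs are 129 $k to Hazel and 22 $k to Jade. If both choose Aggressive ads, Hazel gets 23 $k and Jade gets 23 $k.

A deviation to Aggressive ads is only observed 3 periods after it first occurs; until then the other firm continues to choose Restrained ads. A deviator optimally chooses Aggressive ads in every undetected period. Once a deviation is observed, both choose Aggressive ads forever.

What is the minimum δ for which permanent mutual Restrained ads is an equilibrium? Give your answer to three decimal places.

The best deviation is to choose Aggressive ads for all 3 undetected periods, earning 129 each, then 23 forever once detected.
Deviation value: 129(1−δ^3)/(1−δ) + 23δ^3/(1−δ); cooperation value: 79/(1−δ).
IC: 79 ≥ 129(1−δ^3) + 23δ^3 = 129 − 106δ^3.
So δ^3 ≥ 50/106 = 25/53, giving δ ≥ (25/53)^(1/3) ≈ 0.778.

0.778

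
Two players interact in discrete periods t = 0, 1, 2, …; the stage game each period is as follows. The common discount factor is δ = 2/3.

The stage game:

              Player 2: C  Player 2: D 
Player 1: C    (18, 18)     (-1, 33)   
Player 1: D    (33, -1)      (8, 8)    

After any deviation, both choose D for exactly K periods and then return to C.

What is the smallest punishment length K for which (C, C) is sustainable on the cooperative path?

4

Need Σ_{k=1}^{K} δ^k ≥ (33−18)/(18−8) = 1.5000 at δ = 2/3.
At K = 3 the sum is 1.4074 < 1.5000; at K = 4 it is 1.6049 ≥ 1.5000.
So the minimum punishment length is K = 4.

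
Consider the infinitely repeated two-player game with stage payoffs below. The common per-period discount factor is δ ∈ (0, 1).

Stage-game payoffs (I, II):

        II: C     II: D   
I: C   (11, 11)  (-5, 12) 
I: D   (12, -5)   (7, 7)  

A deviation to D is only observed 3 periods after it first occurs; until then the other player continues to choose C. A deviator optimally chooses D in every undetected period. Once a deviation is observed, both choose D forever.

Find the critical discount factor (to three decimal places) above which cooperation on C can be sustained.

Deviating for the 3 undetected periods gains 12−11 = 1 per period over cooperation, then loses 11−7 = 4 per period forever once punishment starts.
Gain: 1(1 + δ + … + δ^2); loss: 4·δ^3/(1−δ).
No profitable deviation ⇔ 1(1−δ^3) ≤ 4·δ^3, i.e. δ^3 ≥ 1/(1+4) = 1/5.
Hence δ ≥ (1/5)^(1/3) ≈ 0.585.

0.585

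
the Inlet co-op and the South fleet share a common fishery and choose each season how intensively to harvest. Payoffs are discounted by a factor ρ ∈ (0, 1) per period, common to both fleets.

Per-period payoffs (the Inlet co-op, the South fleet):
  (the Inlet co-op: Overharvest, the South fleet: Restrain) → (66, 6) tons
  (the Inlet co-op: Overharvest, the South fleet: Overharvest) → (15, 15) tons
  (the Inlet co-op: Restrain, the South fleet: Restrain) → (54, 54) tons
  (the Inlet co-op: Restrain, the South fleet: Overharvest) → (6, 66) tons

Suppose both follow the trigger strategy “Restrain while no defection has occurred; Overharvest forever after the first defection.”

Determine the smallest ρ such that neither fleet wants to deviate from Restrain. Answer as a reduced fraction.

Under grim trigger the critical discount factor is (T−C)/(T−P) with T = 66, C = 54, P = 15.
ρ* = (66−54)/(66−15) = 12/51 = 4/17.

4/17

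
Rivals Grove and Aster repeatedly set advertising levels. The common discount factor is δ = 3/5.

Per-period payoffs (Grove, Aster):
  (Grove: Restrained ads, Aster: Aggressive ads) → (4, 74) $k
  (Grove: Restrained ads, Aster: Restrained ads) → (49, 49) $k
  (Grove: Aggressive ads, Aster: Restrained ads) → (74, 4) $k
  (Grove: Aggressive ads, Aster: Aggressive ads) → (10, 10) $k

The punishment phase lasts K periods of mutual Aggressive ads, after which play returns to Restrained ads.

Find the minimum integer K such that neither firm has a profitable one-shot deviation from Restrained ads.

2

No profitable deviation requires (49−10)(δ+…+δ^K) ≥ 74−49, i.e. δ+…+δ^K ≥ 25/39 ≈ 0.6410.
With δ = 3/5, the partial sums are K=1: 0.6000, K=2: 0.9600.
K = 2 is the first length at which the sum reaches 0.6410.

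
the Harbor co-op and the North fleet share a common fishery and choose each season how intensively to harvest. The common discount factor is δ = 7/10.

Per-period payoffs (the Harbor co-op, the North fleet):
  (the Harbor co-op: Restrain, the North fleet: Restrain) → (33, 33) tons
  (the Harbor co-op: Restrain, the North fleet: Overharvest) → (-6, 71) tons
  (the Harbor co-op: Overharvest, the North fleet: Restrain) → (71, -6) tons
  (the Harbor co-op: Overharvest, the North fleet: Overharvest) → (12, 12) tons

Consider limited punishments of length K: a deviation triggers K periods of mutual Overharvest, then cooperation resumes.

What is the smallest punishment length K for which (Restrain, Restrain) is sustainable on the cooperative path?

5

Need Σ_{k=1}^{K} δ^k ≥ (71−33)/(33−12) = 1.8095 at δ = 7/10.
At K = 4 the sum is 1.7731 < 1.8095; at K = 5 it is 1.9412 ≥ 1.8095.
So the minimum punishment length is K = 5.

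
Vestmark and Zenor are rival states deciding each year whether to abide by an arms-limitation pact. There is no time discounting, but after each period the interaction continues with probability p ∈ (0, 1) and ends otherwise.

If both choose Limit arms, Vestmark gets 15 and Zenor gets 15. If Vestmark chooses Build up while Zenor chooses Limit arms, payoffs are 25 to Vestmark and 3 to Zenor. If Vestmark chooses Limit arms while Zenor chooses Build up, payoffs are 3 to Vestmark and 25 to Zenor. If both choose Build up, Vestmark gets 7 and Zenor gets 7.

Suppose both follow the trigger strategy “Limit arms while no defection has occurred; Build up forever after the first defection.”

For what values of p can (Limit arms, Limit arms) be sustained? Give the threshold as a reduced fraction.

Expected cooperation value is 15 + p·15 + p²·15 + … = 15/(1−p); deviation gives 25 + p·7/(1−p).
15 ≥ 25(1−p) + 7p ⇒ 18p ≥ 10 ⇒ p ≥ 10/18 = 5/9.

5/9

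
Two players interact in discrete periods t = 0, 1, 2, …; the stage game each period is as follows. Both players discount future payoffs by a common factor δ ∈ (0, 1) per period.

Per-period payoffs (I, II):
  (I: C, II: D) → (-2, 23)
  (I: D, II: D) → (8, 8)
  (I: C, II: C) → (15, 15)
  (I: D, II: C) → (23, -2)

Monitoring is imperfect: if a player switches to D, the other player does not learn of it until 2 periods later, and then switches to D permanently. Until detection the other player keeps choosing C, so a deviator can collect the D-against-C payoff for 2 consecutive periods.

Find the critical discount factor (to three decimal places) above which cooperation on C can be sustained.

A deviator earns 23 for 2 periods, then 8 forever; cooperating earns 15 forever. Multiplying the IC by (1−δ):
15 ≥ 23(1−δ^2) + 8δ^2, so 15·δ^2 ≥ 8 and δ^2 ≥ 8/15.
δ ≥ (8/15)^(1/2) ≈ 0.730.

0.730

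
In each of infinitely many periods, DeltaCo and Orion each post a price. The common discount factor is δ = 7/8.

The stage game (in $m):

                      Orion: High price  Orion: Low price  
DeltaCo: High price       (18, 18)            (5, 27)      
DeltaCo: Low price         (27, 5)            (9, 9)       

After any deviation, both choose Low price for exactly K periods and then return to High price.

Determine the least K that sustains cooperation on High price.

IC: δ(1−δ^K)/(1−δ) ≥ (27−18)/(18−9) = 1.
With δ = 7/8: need 1 − δ^K ≥ 1·(1−7/8)/(7/8), i.e. δ^K ≤ 0.8571.
Since (7/8)^1 = 0.8750 and (7/8)^2 = 0.7656, the smallest such K is 2.

2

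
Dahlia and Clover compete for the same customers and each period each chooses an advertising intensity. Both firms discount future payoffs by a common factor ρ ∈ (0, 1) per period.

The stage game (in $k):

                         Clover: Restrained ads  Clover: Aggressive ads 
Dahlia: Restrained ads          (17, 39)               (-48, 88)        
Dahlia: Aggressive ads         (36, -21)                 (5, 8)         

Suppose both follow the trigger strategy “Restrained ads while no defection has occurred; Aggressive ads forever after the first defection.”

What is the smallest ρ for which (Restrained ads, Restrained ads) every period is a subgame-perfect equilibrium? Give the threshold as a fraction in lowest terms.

Dahlia's threshold: (36−17)/(36−5) = 19/31.
Clover's threshold: (88−39)/(88−8) = 49/80.
19/31 > 49/80, so Dahlia binds and ρ* = 19/31.

19/31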